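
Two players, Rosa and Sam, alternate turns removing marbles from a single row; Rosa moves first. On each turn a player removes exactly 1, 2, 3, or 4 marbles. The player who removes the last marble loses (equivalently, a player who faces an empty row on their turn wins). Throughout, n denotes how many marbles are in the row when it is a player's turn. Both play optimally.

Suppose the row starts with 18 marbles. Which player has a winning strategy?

Classify positions by backward induction: terminal positions (no move available) are W. From any other position, the mover wins iff some move reaches an L.
n=0: no move; the opponent has just taken the last marble and therefore loses → W
n=1: →0(W) only, which is W, so L
n=2: →1(L), so W
n=3: →1(L), so W
n=4: →1(L), so W
n=5: →1(L), so W
n=6: →5(W), 4(W), 3(W), 2(W) — all W, so L
n=7: →6(L), so W
n=8: →6(L), so W
n=9: →6(L), so W
n=10: →6(L), so W
n=11: →10(W), 9(W), 8(W), 7(W) — all W, so L
n=12: →11(L), so W
n=13: →11(L), so W
n=14: →11(L), so W
n=15: →11(L), so W
n=16: →15(W), 14(W), 13(W), 12(W) — all W, so L
n=17: →16(L), so W
n=18: →16(L), so W
The starting position 18 is W: Rosa should remove 2, leaving 16, handing over an L position.

Rosa wins.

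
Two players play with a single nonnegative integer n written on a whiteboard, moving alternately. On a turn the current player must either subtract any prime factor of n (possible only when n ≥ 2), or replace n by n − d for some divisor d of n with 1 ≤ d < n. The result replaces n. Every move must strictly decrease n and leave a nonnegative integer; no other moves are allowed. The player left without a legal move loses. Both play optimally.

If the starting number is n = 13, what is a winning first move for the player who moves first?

Move to 0.

Build the W/L table. Terminal = L. A non-terminal position is W if it has a move to some L; otherwise it is L.
n=0: no move → L
n=1: no move → L
n=2: →0(L), so W
n=3: →0(L), so W
n=4: →2(W), 3(W) — all W, so L
n=5: →0(L), so W
n=6: →4(L), so W
n=7: →0(L), so W
n=8: →4(L), so W
n=9: →6(W), 8(W) — all W, so L
n=10: →9(L), so W
n=11: →0(L), so W
n=12: →9(L), so W
n=13: →0(L), so W
From 13, the L positions reachable in one move are: 0.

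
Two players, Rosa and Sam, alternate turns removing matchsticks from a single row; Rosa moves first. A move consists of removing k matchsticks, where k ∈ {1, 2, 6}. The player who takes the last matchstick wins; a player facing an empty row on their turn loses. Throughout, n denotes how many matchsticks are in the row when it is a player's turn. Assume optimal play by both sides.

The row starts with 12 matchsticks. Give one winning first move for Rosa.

Remove 2, leaving 10.

Use the standard recursion: the mover loses at a terminal position; elsewhere, the mover wins exactly when some move hands the opponent an L position.
n=0: no move → L
n=1: can move to 0, which is L ⇒ W
n=2: can move to 0, which is L ⇒ W
n=3: moves to 2(W), 1(W); every one is W ⇒ L
n=4: can move to 3, which is L ⇒ W
n=5: can move to 3, which is L ⇒ W
n=6: can move to 0, which is L ⇒ W
n=7: moves to 6(W), 5(W), 1(W); every one is W ⇒ L
n=8: can move to 7, which is L ⇒ W
n=9: can move to 7, which is L ⇒ W
n=10: moves to 9(W), 8(W), 4(W); every one is W ⇒ L
n=11: can move to 10, which is L ⇒ W
n=12: can move to 10, which is L ⇒ W
From 12, the L positions reachable in one move are: 10.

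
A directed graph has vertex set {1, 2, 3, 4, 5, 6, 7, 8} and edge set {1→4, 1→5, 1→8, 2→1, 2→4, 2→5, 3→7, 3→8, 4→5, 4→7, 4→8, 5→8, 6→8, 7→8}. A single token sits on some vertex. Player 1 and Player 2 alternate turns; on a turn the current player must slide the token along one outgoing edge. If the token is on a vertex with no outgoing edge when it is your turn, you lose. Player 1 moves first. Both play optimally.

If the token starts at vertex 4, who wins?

Player 1 wins.

Use the standard recursion: the mover loses at a terminal position; elsewhere, the mover wins exactly when some move hands the opponent an L position.
Every edge goes from a vertex to one that appears earlier in the order 8, 7, 5, 6, 4, 1, 3, 2, so processing vertices in that order labels each vertex after all of its successors.
8: no outgoing edge → L
7: →8(L), so W
5: →8(L), so W
6: →8(L), so W
4: →8(L), so W
1: →8(L), so W
3: →8(L), so W
2: →1(W), 4(W), 5(W) — all W, so L
The starting position 4 is W: Player 1 should move to 8, handing over an L position.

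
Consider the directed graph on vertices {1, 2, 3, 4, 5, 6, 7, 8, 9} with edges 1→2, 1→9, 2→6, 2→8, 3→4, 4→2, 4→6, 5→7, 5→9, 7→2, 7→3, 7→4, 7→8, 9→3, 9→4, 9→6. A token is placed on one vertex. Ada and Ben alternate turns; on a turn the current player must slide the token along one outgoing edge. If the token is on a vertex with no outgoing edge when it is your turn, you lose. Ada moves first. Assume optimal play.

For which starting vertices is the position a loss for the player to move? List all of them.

1, 3, 5, 6, 8

Label each position W (a win for the player to move) or L (a loss). A position with no legal move is L; any other position is W exactly when some move reaches an L, and L when every move reaches a W.
Every edge goes from a vertex to one that appears earlier in the order 6, 8, 2, 4, 3, 9, 7, 5, 1, so processing vertices in that order labels each vertex after all of its successors.
6: no outgoing edge → L
8: no outgoing edge → L
2: →8(L), so W
4: →6(L), so W
3: →4(W) only, which is W, so L
9: →3(L), so W
7: →3(L), so W
5: →7(W), 9(W) — all W, so L
1: →9(W), 2(W) — all W, so L
Reading off the rows marked L gives the requested list; there are 5 such vertices.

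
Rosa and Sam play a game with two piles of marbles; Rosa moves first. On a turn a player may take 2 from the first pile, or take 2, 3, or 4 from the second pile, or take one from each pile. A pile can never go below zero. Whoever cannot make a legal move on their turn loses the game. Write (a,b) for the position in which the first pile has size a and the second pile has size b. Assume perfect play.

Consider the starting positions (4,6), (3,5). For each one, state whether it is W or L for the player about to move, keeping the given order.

Label each position W (a win for the player to move) or L (a loss). A position with no legal move is L; any other position is W exactly when some move reaches an L, and L when every move reaches a W.
No move ever increases a pile, so every position that can arise here has a ≤ 4 and b ≤ 6; it is enough to label the cells with 0 ≤ a ≤ 4 and 0 ≤ b ≤ 6.
Every move lowers a or b (never raises either), so fill the grid row by row in increasing a, and left to right within a row: each cell's successors are then already labelled.
      b=0  b=1  b=2  b=3  b=4  b=5  b=6
a=0:    L    L    W    W    W    W    L
a=1:    L    W    W    W    W    L    L
a=2:    W    W    L    L    W    W    W
a=3:    W    L    L    W    W    W    W
a=4:    L    L    W    W    W    W    L
Cells with no legal move (terminal, hence L): (0,0), (0,1), (1,0).
The remaining L cells, each justified by listing all of its moves:
(0,6): L (options (0,4)(W), (0,3)(W), (0,2)(W) are all W)
(1,5): L (options (1,3)(W), (1,2)(W), (1,1)(W), (0,4)(W) are all W)
(1,6): L (options (1,4)(W), (1,3)(W), (1,2)(W), (0,5)(W) are all W)
(2,2): L (options (0,2)(W), (2,0)(W), (1,1)(W) are all W)
(2,3): L (options (0,3)(W), (2,1)(W), (2,0)(W), (1,2)(W) are all W)
(3,1): L (options (1,1)(W), (2,0)(W) are all W)
(3,2): L (options (1,2)(W), (3,0)(W), (2,1)(W) are all W)
(4,0): L (sole option (2,0)(W) is W)
(4,1): L (options (2,1)(W), (3,0)(W) are all W)
(4,6): L (options (2,6)(W), (4,4)(W), (4,3)(W), (4,2)(W), (3,5)(W) are all W)
Every other cell has at least one move into one of the L cells above, so it is W.
(4,6): one of the L cells justified above, so L
(3,5): the move to (1,5) reaches an L cell, so W

(4,6): L, (3,5): W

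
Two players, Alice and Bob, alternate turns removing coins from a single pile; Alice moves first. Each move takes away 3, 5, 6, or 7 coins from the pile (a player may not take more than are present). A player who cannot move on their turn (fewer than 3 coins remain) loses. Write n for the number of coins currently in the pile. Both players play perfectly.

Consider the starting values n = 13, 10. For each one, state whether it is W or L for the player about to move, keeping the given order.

Label each position W (a win for the player to move) or L (a loss). A position with no legal move is L; any other position is W exactly when some move reaches an L, and L when every move reaches a W.
n=0: no move → L
n=1: no move → L
n=2: no move → L
n=3: W (go to 0, an L position)
n=4: W (go to 1, an L position)
n=5: W (go to 2, an L position)
n=6: W (go to 1, an L position)
n=7: W (go to 2, an L position)
n=8: W (go to 2, an L position)
n=9: W (go to 2, an L position)
n=10: L (options 7(W), 5(W), 4(W), 3(W) are all W)
n=11: L (options 8(W), 6(W), 5(W), 4(W) are all W)
n=12: L (options 9(W), 7(W), 6(W), 5(W) are all W)
n=13: W (go to 10, an L position)

13: W, 10: L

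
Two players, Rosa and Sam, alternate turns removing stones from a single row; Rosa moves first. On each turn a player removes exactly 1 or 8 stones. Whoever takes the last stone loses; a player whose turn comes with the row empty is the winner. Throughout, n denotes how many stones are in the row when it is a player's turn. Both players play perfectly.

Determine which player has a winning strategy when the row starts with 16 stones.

Use the standard recursion: the mover wins at a terminal position; elsewhere, the mover wins exactly when some move hands the opponent an L position.
n=0: no move; the opponent has just taken the last stone and therefore loses → W
n=1: →0(W) only, which is W, so L
n=2: →1(L), so W
n=3: →2(W) only, which is W, so L
n=4: →3(L), so W
n=5: →4(W) only, which is W, so L
n=6: →5(L), so W
n=7: →6(W) only, which is W, so L
n=8: →7(L), so W
n=9: →1(L), so W
n=10: →9(W), 2(W) — all W, so L
n=11: →10(L), so W
n=12: →11(W), 4(W) — all W, so L
n=13: →12(L), so W
n=14: →13(W), 6(W) — all W, so L
n=15: →14(L), so W
n=16: →15(W), 8(W) — all W, so L
The starting position 16 is L: whatever Rosa does, the opponent receives a W position.

Sam wins.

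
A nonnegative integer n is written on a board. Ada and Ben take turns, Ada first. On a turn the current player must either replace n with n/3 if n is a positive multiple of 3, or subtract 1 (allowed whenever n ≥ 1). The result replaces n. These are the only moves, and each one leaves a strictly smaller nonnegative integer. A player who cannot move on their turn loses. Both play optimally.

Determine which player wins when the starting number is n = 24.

Ben wins.

Use the standard recursion: the mover loses at a terminal position; elsewhere, the mover wins exactly when some move hands the opponent an L position.
n=0: no move → L
n=1: →0(L), so W
n=2: →1(W) only, which is W, so L
n=3: →2(L), so W
n=4: →3(W) only, which is W, so L
n=5: →4(L), so W
n=6: →2(L), so W
n=7: →6(W) only, which is W, so L
n=8: →7(L), so W
n=9: →3(W), 8(W) — all W, so L
n=10: →9(L), so W
n=11: →10(W) only, which is W, so L
n=12: →4(L), so W
n=13: →12(W) only, which is W, so L
n=14: →13(L), so W
n=15: →5(W), 14(W) — all W, so L
n=16: →15(L), so W
n=17: →16(W) only, which is W, so L
n=18: →17(L), so W
n=19: →18(W) only, which is W, so L
n=20: →19(L), so W
n=21: →7(L), so W
n=22: →21(W) only, which is W, so L
n=23: →22(L), so W
n=24: →8(W), 23(W) — all W, so L
The starting position 24 is L: whatever Ada does, the opponent receives a W position.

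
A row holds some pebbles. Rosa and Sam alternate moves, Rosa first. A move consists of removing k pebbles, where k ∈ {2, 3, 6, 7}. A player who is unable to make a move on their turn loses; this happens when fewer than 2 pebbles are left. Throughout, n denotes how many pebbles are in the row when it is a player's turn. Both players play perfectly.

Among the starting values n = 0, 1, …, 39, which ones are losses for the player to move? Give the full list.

Label each position W (a win for the player to move) or L (a loss). A position with no legal move is L; any other position is W exactly when some move reaches an L, and L when every move reaches a W.
n=0: no move → L
n=1: no move → L
n=2: W (go to 0, an L position)
n=3: W (go to 1, an L position)
n=4: W (go to 1, an L position)
n=5: L (options 3(W), 2(W) are all W)
n=6: W (go to 0, an L position)
n=7: W (go to 5, an L position)
n=8: W (go to 5, an L position)
n=9: L (options 7(W), 6(W), 3(W), 2(W) are all W)
n=10: L (options 8(W), 7(W), 4(W), 3(W) are all W)
n=11: W (go to 9, an L position)
n=12: W (go to 10, an L position)
n=13: W (go to 10, an L position)
n=14: L (options 12(W), 11(W), 8(W), 7(W) are all W)
n=15: W (go to 9, an L position)
n=16: W (go to 14, an L position)
n=17: W (go to 14, an L position)
n=18: L (options 16(W), 15(W), 12(W), 11(W) are all W)
n=19: L (options 17(W), 16(W), 13(W), 12(W) are all W)
n=20: W (go to 18, an L position)
n=21: W (go to 19, an L position)
n=22: W (go to 19, an L position)
n=23: L (options 21(W), 20(W), 17(W), 16(W) are all W)
n=24: W (go to 18, an L position)
n=25: W (go to 23, an L position)
n=26: W (go to 23, an L position)
n=27: L (options 25(W), 24(W), 21(W), 20(W) are all W)
n=28: L (options 26(W), 25(W), 22(W), 21(W) are all W)
n=29: W (go to 27, an L position)
n=30: W (go to 28, an L position)
n=31: W (go to 28, an L position)
n=32: L (options 30(W), 29(W), 26(W), 25(W) are all W)
n=33: W (go to 27, an L position)
n=34: W (go to 32, an L position)
n=35: W (go to 32, an L position)
n=36: L (options 34(W), 33(W), 30(W), 29(W) are all W)
n=37: L (options 35(W), 34(W), 31(W), 30(W) are all W)
n=38: W (go to 36, an L position)
n=39: W (go to 37, an L position)
Reading off the rows marked L gives the requested list; there are 14 such values of n.

0, 1, 5, 9, 10, 14, 18, 19, 23, 27, 28, 32, 36, 37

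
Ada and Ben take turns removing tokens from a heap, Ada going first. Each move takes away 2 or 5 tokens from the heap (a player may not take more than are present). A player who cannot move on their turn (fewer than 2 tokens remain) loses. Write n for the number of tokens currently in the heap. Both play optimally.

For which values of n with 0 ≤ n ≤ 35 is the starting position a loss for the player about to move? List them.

0, 1, 4, 7, 8, 11, 14, 15, 18, 21, 22, 25, 28, 29, 32, 35

Compute win/loss labels from the base case upward. A position with no move is L. Any other position is W if it can reach an L in one move, else L.
n=0: no move → L
n=1: no move → L
n=2: reaches L-position 0 → W
n=3: reaches L-position 1 → W
n=4: only reaches 2(W), which is W → L
n=5: reaches L-position 0 → W
n=6: reaches L-position 4 → W
n=7: only reaches 5(W), 2(W), all W → L
n=8: only reaches 6(W), 3(W), all W → L
n=9: reaches L-position 7 → W
n=10: reaches L-position 8 → W
n=11: only reaches 9(W), 6(W), all W → L
n=12: reaches L-position 7 → W
n=13: reaches L-position 11 → W
n=14: only reaches 12(W), 9(W), all W → L
n=15: only reaches 13(W), 10(W), all W → L
n=16: reaches L-position 14 → W
n=17: reaches L-position 15 → W
n=18: only reaches 16(W), 13(W), all W → L
n=19: reaches L-position 14 → W
n=20: reaches L-position 18 → W
n=21: only reaches 19(W), 16(W), all W → L
n=22: only reaches 20(W), 17(W), all W → L
n=23: reaches L-position 21 → W
n=24: reaches L-position 22 → W
n=25: only reaches 23(W), 20(W), all W → L
n=26: reaches L-position 21 → W
n=27: reaches L-position 25 → W
n=28: only reaches 26(W), 23(W), all W → L
n=29: only reaches 27(W), 24(W), all W → L
n=30: reaches L-position 28 → W
n=31: reaches L-position 29 → W
n=32: only reaches 30(W), 27(W), all W → L
n=33: reaches L-position 28 → W
n=34: reaches L-position 32 → W
n=35: only reaches 33(W), 30(W), all W → L
The losing starting values of n are exactly the entries labelled L in this table (16 of them).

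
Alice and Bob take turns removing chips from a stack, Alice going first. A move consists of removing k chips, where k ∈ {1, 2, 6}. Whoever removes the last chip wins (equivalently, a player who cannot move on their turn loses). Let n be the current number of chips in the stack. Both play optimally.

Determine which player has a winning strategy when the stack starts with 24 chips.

Bob wins.

Classify positions by backward induction: terminal positions (no move available) are L. From any other position, the mover wins iff some move reaches an L.
n=0: no move → L
n=1: reaches L-position 0 → W
n=2: reaches L-position 0 → W
n=3: only reaches 2(W), 1(W), all W → L
n=4: reaches L-position 3 → W
n=5: reaches L-position 3 → W
n=6: reaches L-position 0 → W
n=7: only reaches 6(W), 5(W), 1(W), all W → L
n=8: reaches L-position 7 → W
n=9: reaches L-position 7 → W
n=10: only reaches 9(W), 8(W), 4(W), all W → L
n=11: reaches L-position 10 → W
n=12: reaches L-position 10 → W
n=13: reaches L-position 7 → W
n=14: only reaches 13(W), 12(W), 8(W), all W → L
n=15: reaches L-position 14 → W
n=16: reaches L-position 14 → W
n=17: only reaches 16(W), 15(W), 11(W), all W → L
n=18: reaches L-position 17 → W
n=19: reaches L-position 17 → W
n=20: reaches L-position 14 → W
n=21: only reaches 20(W), 19(W), 15(W), all W → L
n=22: reaches L-position 21 → W
n=23: reaches L-position 21 → W
n=24: only reaches 23(W), 22(W), 18(W), all W → L
The starting position 24 is L: whatever Alice does, the opponent receives a W position.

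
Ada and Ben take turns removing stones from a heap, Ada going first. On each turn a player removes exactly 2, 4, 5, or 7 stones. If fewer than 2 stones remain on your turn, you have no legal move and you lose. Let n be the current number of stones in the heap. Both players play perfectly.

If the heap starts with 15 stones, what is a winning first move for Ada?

Label each position W (a win for the player to move) or L (a loss). A position with no legal move is L; any other position is W exactly when some move reaches an L, and L when every move reaches a W.
n=0: no move → L
n=1: no move → L
n=2: can move to 0, which is L ⇒ W
n=3: can move to 1, which is L ⇒ W
n=4: can move to 0, which is L ⇒ W
n=5: can move to 1, which is L ⇒ W
n=6: can move to 1, which is L ⇒ W
n=7: can move to 0, which is L ⇒ W
n=8: can move to 1, which is L ⇒ W
n=9: moves to 7(W), 5(W), 4(W), 2(W); every one is W ⇒ L
n=10: moves to 8(W), 6(W), 5(W), 3(W); every one is W ⇒ L
n=11: can move to 9, which is L ⇒ W
n=12: can move to 10, which is L ⇒ W
n=13: can move to 9, which is L ⇒ W
n=14: can move to 10, which is L ⇒ W
n=15: can move to 10, which is L ⇒ W
From 15, the L positions reachable in one move are: 10.

Remove 5, leaving 10.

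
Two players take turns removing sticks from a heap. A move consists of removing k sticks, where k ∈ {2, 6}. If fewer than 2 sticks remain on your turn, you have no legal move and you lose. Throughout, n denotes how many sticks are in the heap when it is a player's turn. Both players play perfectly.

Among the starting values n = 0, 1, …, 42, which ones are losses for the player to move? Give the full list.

Positions with no move are L. A position that does have a move is losing for the player to move precisely when every available move leads to a winning position for the opponent. Fill in the labels:
n=0: no move → L
n=1: no move → L
n=2: →0(L), so W
n=3: →1(L), so W
n=4: →2(W) only, which is W, so L
n=5: →3(W) only, which is W, so L
n=6: →4(L), so W
n=7: →5(L), so W
n=8: →6(W), 2(W) — all W, so L
n=9: →7(W), 3(W) — all W, so L
n=10: →8(L), so W
n=11: →9(L), so W
n=12: →10(W), 6(W) — all W, so L
n=13: →11(W), 7(W) — all W, so L
n=14: →12(L), so W
n=15: →13(L), so W
n=16: →14(W), 10(W) — all W, so L
n=17: →15(W), 11(W) — all W, so L
n=18: →16(L), so W
n=19: →17(L), so W
n=20: →18(W), 14(W) — all W, so L
n=21: →19(W), 15(W) — all W, so L
n=22: →20(L), so W
n=23: →21(L), so W
n=24: →22(W), 18(W) — all W, so L
n=25: →23(W), 19(W) — all W, so L
n=26: →24(L), so W
n=27: →25(L), so W
n=28: →26(W), 22(W) — all W, so L
n=29: →27(W), 23(W) — all W, so L
n=30: →28(L), so W
n=31: →29(L), so W
n=32: →30(W), 26(W) — all W, so L
n=33: →31(W), 27(W) — all W, so L
n=34: →32(L), so W
n=35: →33(L), so W
n=36: →34(W), 30(W) — all W, so L
n=37: →35(W), 31(W) — all W, so L
n=38: →36(L), so W
n=39: →37(L), so W
n=40: →38(W), 34(W) — all W, so L
n=41: →39(W), 35(W) — all W, so L
n=42: →40(L), so W
Reading off the rows marked L gives the requested list; there are 22 such values of n.

0, 1, 4, 5, 8, 9, 12, 13, 16, 17, 20, 21, 24, 25, 28, 29, 32, 33, 36, 37, 40, 41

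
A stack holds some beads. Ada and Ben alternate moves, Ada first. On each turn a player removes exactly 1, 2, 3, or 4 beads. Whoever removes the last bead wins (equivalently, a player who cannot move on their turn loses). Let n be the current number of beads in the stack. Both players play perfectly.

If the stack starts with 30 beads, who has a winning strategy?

Ben wins.

Label each position W (a win for the player to move) or L (a loss). A position with no legal move is L; any other position is W exactly when some move reaches an L, and L when every move reaches a W.
n=0: no move → L
n=1: →0(L), so W
n=2: →0(L), so W
n=3: →0(L), so W
n=4: →0(L), so W
n=5: →4(W), 3(W), 2(W), 1(W) — all W, so L
n=6: →5(L), so W
n=7: →5(L), so W
n=8: →5(L), so W
n=9: →5(L), so W
n=10: →9(W), 8(W), 7(W), 6(W) — all W, so L
n=11: →10(L), so W
n=12: →10(L), so W
n=13: →10(L), so W
n=14: →10(L), so W
n=15: →14(W), 13(W), 12(W), 11(W) — all W, so L
n=16: →15(L), so W
n=17: →15(L), so W
n=18: →15(L), so W
n=19: →15(L), so W
n=20: →19(W), 18(W), 17(W), 16(W) — all W, so L
n=21: →20(L), so W
n=22: →20(L), so W
n=23: →20(L), so W
n=24: →20(L), so W
n=25: →24(W), 23(W), 22(W), 21(W) — all W, so L
n=26: →25(L), so W
n=27: →25(L), so W
n=28: →25(L), so W
n=29: →25(L), so W
n=30: →29(W), 28(W), 27(W), 26(W) — all W, so L
Every move from 30 reaches a W position, so the mover loses.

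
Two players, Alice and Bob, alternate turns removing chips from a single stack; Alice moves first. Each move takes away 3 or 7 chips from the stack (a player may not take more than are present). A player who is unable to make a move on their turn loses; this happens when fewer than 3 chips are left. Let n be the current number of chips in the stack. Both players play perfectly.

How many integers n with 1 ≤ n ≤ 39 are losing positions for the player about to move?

Label each position W (a win for the player to move) or L (a loss). A position with no legal move is L; any other position is W exactly when some move reaches an L, and L when every move reaches a W.
n=0: no move → L
n=1: no move → L
n=2: no move → L
n=3: →0(L), so W
n=4: →1(L), so W
n=5: →2(L), so W
n=6: →3(W) only, which is W, so L
n=7: →0(L), so W
n=8: →1(L), so W
n=9: →6(L), so W
n=10: →7(W), 3(W) — all W, so L
n=11: →8(W), 4(W) — all W, so L
n=12: →9(W), 5(W) — all W, so L
n=13: →10(L), so W
n=14: →11(L), so W
n=15: →12(L), so W
n=16: →13(W), 9(W) — all W, so L
n=17: →10(L), so W
n=18: →11(L), so W
n=19: →16(L), so W
n=20: →17(W), 13(W) — all W, so L
n=21: →18(W), 14(W) — all W, so L
n=22: →19(W), 15(W) — all W, so L
n=23: →20(L), so W
n=24: →21(L), so W
n=25: →22(L), so W
n=26: →23(W), 19(W) — all W, so L
n=27: →20(L), so W
n=28: →21(L), so W
n=29: →26(L), so W
n=30: →27(W), 23(W) — all W, so L
n=31: →28(W), 24(W) — all W, so L
n=32: →29(W), 25(W) — all W, so L
n=33: →30(L), so W
n=34: →31(L), so W
n=35: →32(L), so W
n=36: →33(W), 29(W) — all W, so L
n=37: →30(L), so W
n=38: →31(L), so W
n=39: →36(L), so W
L entries with 1 ≤ n ≤ 39 (n=0 is outside the asked range and is not counted): n = 1, 2, 6, 10, 11, 12, 16, 20, 21, 22, 26, 30, 31, 32, 36; that makes 15.

15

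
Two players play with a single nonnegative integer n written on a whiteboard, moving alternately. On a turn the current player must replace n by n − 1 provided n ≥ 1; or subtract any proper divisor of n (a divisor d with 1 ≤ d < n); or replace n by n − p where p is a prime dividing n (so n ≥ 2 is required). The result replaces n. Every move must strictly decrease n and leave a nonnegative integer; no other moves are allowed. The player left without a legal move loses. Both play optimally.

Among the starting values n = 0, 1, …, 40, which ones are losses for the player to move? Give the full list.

Work bottom-up. With no move the player to move loses. Otherwise the position is W if at least one move leads to an L position for the opponent, and L if every move leads to a W.
n=0: no move → L
n=1: reaches L-position 0 → W
n=2: reaches L-position 0 → W
n=3: reaches L-position 0 → W
n=4: only reaches 2(W), 3(W), all W → L
n=5: reaches L-position 0 → W
n=6: reaches L-position 4 → W
n=7: reaches L-position 0 → W
n=8: reaches L-position 4 → W
n=9: only reaches 6(W), 8(W), all W → L
n=10: reaches L-position 9 → W
n=11: reaches L-position 0 → W
n=12: reaches L-position 9 → W
n=13: reaches L-position 0 → W
n=14: only reaches 7(W), 12(W), 13(W), all W → L
n=15: reaches L-position 14 → W
n=16: reaches L-position 14 → W
n=17: reaches L-position 0 → W
n=18: reaches L-position 9 → W
n=19: reaches L-position 0 → W
n=20: only reaches 10(W), 15(W), 16(W), 18(W), 19(W), all W → L
n=21: reaches L-position 14 → W
n=22: reaches L-position 20 → W
n=23: reaches L-position 0 → W
n=24: reaches L-position 20 → W
n=25: reaches L-position 20 → W
n=26: only reaches 13(W), 24(W), 25(W), all W → L
n=27: reaches L-position 26 → W
n=28: reaches L-position 14 → W
n=29: reaches L-position 0 → W
n=30: reaches L-position 20 → W
n=31: reaches L-position 0 → W
n=32: only reaches 16(W), 24(W), 28(W), 30(W), 31(W), all W → L
n=33: reaches L-position 32 → W
n=34: reaches L-position 32 → W
n=35: only reaches 28(W), 30(W), 34(W), all W → L
n=36: reaches L-position 32 → W
n=37: reaches L-position 0 → W
n=38: only reaches 19(W), 36(W), 37(W), all W → L
n=39: reaches L-position 26 → W
n=40: reaches L-position 20 → W
The losing starting values of n are exactly the entries labelled L in this table (9 of them).

0, 4, 9, 14, 20, 26, 32, 35, 38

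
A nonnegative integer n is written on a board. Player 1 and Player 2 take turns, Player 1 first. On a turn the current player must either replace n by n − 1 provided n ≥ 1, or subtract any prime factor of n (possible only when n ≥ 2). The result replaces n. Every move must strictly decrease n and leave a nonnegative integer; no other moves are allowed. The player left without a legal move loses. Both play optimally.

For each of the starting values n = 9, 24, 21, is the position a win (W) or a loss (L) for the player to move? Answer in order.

9: W, 24: L, 21: W

Use the standard recursion: the mover loses at a terminal position; elsewhere, the mover wins exactly when some move hands the opponent an L position.
n=0: no move → L
n=1: can move to 0, which is L ⇒ W
n=2: can move to 0, which is L ⇒ W
n=3: can move to 0, which is L ⇒ W
n=4: moves to 2(W), 3(W); every one is W ⇒ L
n=5: can move to 0, which is L ⇒ W
n=6: can move to 4, which is L ⇒ W
n=7: can move to 0, which is L ⇒ W
n=8: moves to 6(W), 7(W); every one is W ⇒ L
n=9: can move to 8, which is L ⇒ W
n=10: can move to 8, which is L ⇒ W
n=11: can move to 0, which is L ⇒ W
n=12: moves to 9(W), 10(W), 11(W); every one is W ⇒ L
n=13: can move to 0, which is L ⇒ W
n=14: can move to 12, which is L ⇒ W
n=15: can move to 12, which is L ⇒ W
n=16: moves to 14(W), 15(W); every one is W ⇒ L
n=17: can move to 0, which is L ⇒ W
n=18: can move to 16, which is L ⇒ W
n=19: can move to 0, which is L ⇒ W
n=20: moves to 15(W), 18(W), 19(W); every one is W ⇒ L
n=21: can move to 20, which is L ⇒ W
n=22: can move to 20, which is L ⇒ W
n=23: can move to 0, which is L ⇒ W
n=24: moves to 21(W), 22(W), 23(W); every one is W ⇒ L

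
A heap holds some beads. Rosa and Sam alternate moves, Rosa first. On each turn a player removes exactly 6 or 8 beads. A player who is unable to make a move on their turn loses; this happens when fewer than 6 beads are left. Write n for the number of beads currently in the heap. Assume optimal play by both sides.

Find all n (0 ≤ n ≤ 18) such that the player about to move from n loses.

Classify positions by backward induction: terminal positions (no move available) are L. From any other position, the mover wins iff some move reaches an L.
n=0: no move → L
n=1: no move → L
n=2: no move → L
n=3: no move → L
n=4: no move → L
n=5: no move → L
n=6: →0(L), so W
n=7: →1(L), so W
n=8: →2(L), so W
n=9: →3(L), so W
n=10: →4(L), so W
n=11: →5(L), so W
n=12: →4(L), so W
n=13: →5(L), so W
n=14: →8(W), 6(W) — all W, so L
n=15: →9(W), 7(W) — all W, so L
n=16: →10(W), 8(W) — all W, so L
n=17: →11(W), 9(W) — all W, so L
n=18: →12(W), 10(W) — all W, so L
Reading off the rows marked L gives the requested list; there are 11 such values of n.

0, 1, 2, 3, 4, 5, 14, 15, 16, 17, 18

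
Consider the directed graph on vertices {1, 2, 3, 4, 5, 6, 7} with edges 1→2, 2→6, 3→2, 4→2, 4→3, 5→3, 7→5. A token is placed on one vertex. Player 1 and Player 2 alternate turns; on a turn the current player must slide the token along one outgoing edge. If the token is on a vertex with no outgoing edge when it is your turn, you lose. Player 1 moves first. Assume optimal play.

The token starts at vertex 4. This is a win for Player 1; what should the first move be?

Work bottom-up. With no move the player to move loses. Otherwise the position is W if at least one move leads to an L position for the opponent, and L if every move leads to a W.
Every edge goes from a vertex to one that appears earlier in the order 6, 2, 3, 5, 7, 1, 4, so processing vertices in that order labels each vertex after all of its successors.
6: no outgoing edge → L
2: reaches L-position 6 → W
3: only reaches 2(W), which is W → L
5: reaches L-position 3 → W
7: only reaches 5(W), which is W → L
1: only reaches 2(W), which is W → L
4: reaches L-position 3 → W
From 4, the L positions reachable in one move are: 3.

Move to 3.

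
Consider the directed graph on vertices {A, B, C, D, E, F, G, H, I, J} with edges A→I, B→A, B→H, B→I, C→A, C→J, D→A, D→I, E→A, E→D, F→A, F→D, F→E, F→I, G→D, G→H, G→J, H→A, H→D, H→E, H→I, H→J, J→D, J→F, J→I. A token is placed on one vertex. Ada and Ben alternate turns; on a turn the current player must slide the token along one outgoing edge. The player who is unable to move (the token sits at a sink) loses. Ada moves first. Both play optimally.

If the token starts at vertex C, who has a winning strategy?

Label each position W (a win for the player to move) or L (a loss). A position with no legal move is L; any other position is W exactly when some move reaches an L, and L when every move reaches a W.
Every edge goes from a vertex to one that appears earlier in the order I, A, D, E, F, J, C, H, B, G, so processing vertices in that order labels each vertex after all of its successors.
I: no outgoing edge → L
A: can move to I, which is L ⇒ W
D: can move to I, which is L ⇒ W
E: moves to D(W), A(W); every one is W ⇒ L
F: can move to E, which is L ⇒ W
J: can move to I, which is L ⇒ W
C: moves to J(W), A(W); every one is W ⇒ L
H: can move to E, which is L ⇒ W
B: can move to I, which is L ⇒ W
G: moves to H(W), J(W), D(W); every one is W ⇒ L
The starting position C is L: whatever Ada does, the opponent receives a W position.

Ben wins.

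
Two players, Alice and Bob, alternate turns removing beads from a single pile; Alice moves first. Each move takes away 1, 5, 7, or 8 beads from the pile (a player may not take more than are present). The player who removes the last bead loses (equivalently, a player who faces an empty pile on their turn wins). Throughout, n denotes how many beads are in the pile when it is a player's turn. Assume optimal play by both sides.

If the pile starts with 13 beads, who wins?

Build the W/L table. Terminal = W. A non-terminal position is W if it has a move to some L; otherwise it is L.
n=0: no move; the opponent has just taken the last bead and therefore loses → W
n=1: →0(W) only, which is W, so L
n=2: →1(L), so W
n=3: →2(W) only, which is W, so L
n=4: →3(L), so W
n=5: →4(W), 0(W) — all W, so L
n=6: →5(L), so W
n=7: →6(W), 2(W), 0(W) — all W, so L
n=8: →7(L), so W
n=9: →1(L), so W
n=10: →5(L), so W
n=11: →3(L), so W
n=12: →7(L), so W
n=13: →5(L), so W
From 13 Alice can remove 8, leaving 5, reaching an L position.

Alice wins.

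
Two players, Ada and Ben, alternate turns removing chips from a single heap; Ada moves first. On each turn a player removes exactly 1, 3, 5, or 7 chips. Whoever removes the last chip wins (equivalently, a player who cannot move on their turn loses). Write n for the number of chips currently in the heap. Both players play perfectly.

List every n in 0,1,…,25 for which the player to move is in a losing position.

0, 2, 4, 6, 8, 10, 12, 14, 16, 18, 20, 22, 24

Build the W/L table. Terminal = L. A non-terminal position is W if it has a move to some L; otherwise it is L.
n=0: no move → L
n=1: →0(L), so W
n=2: →1(W) only, which is W, so L
n=3: →2(L), so W
n=4: →3(W), 1(W) — all W, so L
n=5: →4(L), so W
n=6: →5(W), 3(W), 1(W) — all W, so L
n=7: →6(L), so W
n=8: →7(W), 5(W), 3(W), 1(W) — all W, so L
n=9: →8(L), so W
n=10: →9(W), 7(W), 5(W), 3(W) — all W, so L
n=11: →10(L), so W
n=12: →11(W), 9(W), 7(W), 5(W) — all W, so L
n=13: →12(L), so W
n=14: →13(W), 11(W), 9(W), 7(W) — all W, so L
n=15: →14(L), so W
n=16: →15(W), 13(W), 11(W), 9(W) — all W, so L
n=17: →16(L), so W
n=18: →17(W), 15(W), 13(W), 11(W) — all W, so L
n=19: →18(L), so W
n=20: →19(W), 17(W), 15(W), 13(W) — all W, so L
n=21: →20(L), so W
n=22: →21(W), 19(W), 17(W), 15(W) — all W, so L
n=23: →22(L), so W
n=24: →23(W), 21(W), 19(W), 17(W) — all W, so L
n=25: →24(L), so W
The losing starting values of n are exactly the entries labelled L in this table (13 of them).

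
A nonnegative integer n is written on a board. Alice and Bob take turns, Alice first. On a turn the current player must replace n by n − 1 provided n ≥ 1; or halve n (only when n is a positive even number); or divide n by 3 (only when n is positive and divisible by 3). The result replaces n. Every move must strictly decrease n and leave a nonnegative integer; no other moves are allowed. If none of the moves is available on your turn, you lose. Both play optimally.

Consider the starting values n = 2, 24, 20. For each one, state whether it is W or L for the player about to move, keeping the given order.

2: L, 24: W, 20: W

Positions with no move are L. A position that does have a move is losing for the player to move precisely when every available move leads to a winning position for the opponent. Fill in the labels:
n=0: no move → L
n=1: →0(L), so W
n=2: →1(W) only, which is W, so L
n=3: →2(L), so W
n=4: →2(L), so W
n=5: →4(W) only, which is W, so L
n=6: →2(L), so W
n=7: →6(W) only, which is W, so L
n=8: →7(L), so W
n=9: →3(W), 8(W) — all W, so L
n=10: →5(L), so W
n=11: →10(W) only, which is W, so L
n=12: →11(L), so W
n=13: →12(W) only, which is W, so L
n=14: →7(L), so W
n=15: →5(L), so W
n=16: →8(W), 15(W) — all W, so L
n=17: →16(L), so W
n=18: →9(L), so W
n=19: →18(W) only, which is W, so L
n=20: →19(L), so W
n=21: →7(L), so W
n=22: →11(L), so W
n=23: →22(W) only, which is W, so L
n=24: →23(L), so W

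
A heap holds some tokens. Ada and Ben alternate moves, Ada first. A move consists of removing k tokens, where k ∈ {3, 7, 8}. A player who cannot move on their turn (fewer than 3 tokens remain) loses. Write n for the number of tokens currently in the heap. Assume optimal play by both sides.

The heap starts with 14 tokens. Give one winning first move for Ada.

Remove 3, leaving 11.

Positions with no move are L. A position that does have a move is losing for the player to move precisely when every available move leads to a winning position for the opponent. Fill in the labels:
n=0: no move → L
n=1: no move → L
n=2: no move → L
n=3: reaches L-position 0 → W
n=4: reaches L-position 1 → W
n=5: reaches L-position 2 → W
n=6: only reaches 3(W), which is W → L
n=7: reaches L-position 0 → W
n=8: reaches L-position 1 → W
n=9: reaches L-position 6 → W
n=10: reaches L-position 2 → W
n=11: only reaches 8(W), 4(W), 3(W), all W → L
n=12: only reaches 9(W), 5(W), 4(W), all W → L
n=13: reaches L-position 6 → W
n=14: reaches L-position 11 → W
From 14, the L positions reachable in one move are: 11, 6. Any move reaching one of these is winning.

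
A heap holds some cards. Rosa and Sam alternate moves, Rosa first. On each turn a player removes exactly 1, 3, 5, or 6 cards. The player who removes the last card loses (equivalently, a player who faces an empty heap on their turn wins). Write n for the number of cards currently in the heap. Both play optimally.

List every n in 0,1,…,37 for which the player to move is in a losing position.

Classify positions by backward induction: terminal positions (no move available) are W. From any other position, the mover wins iff some move reaches an L.
n=0: no move; the opponent has just taken the last card and therefore loses → W
n=1: L (sole option 0(W) is W)
n=2: W (go to 1, an L position)
n=3: L (options 2(W), 0(W) are all W)
n=4: W (go to 3, an L position)
n=5: L (options 4(W), 2(W), 0(W) are all W)
n=6: W (go to 5, an L position)
n=7: W (go to 1, an L position)
n=8: W (go to 5, an L position)
n=9: W (go to 3, an L position)
n=10: W (go to 5, an L position)
n=11: W (go to 5, an L position)
n=12: L (options 11(W), 9(W), 7(W), 6(W) are all W)
n=13: W (go to 12, an L position)
n=14: L (options 13(W), 11(W), 9(W), 8(W) are all W)
n=15: W (go to 14, an L position)
n=16: L (options 15(W), 13(W), 11(W), 10(W) are all W)
n=17: W (go to 16, an L position)
n=18: W (go to 12, an L position)
n=19: W (go to 16, an L position)
n=20: W (go to 14, an L position)
n=21: W (go to 16, an L position)
n=22: W (go to 16, an L position)
n=23: L (options 22(W), 20(W), 18(W), 17(W) are all W)
n=24: W (go to 23, an L position)
n=25: L (options 24(W), 22(W), 20(W), 19(W) are all W)
n=26: W (go to 25, an L position)
n=27: L (options 26(W), 24(W), 22(W), 21(W) are all W)
n=28: W (go to 27, an L position)
n=29: W (go to 23, an L position)
n=30: W (go to 27, an L position)
n=31: W (go to 25, an L position)
n=32: W (go to 27, an L position)
n=33: W (go to 27, an L position)
n=34: L (options 33(W), 31(W), 29(W), 28(W) are all W)
n=35: W (go to 34, an L position)
n=36: L (options 35(W), 33(W), 31(W), 30(W) are all W)
n=37: W (go to 36, an L position)
The losing starting values of n are exactly the entries labelled L in this table (11 of them).

1, 3, 5, 12, 14, 16, 23, 25, 27, 34, 36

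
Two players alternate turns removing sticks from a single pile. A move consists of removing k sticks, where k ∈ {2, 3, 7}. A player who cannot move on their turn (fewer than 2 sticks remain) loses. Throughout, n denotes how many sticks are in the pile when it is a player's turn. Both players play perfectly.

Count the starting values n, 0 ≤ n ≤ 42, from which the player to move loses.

Work bottom-up. With no move the player to move loses. Otherwise the position is W if at least one move leads to an L position for the opponent, and L if every move leads to a W.
n=0: no move → L
n=1: no move → L
n=2: reaches L-position 0 → W
n=3: reaches L-position 1 → W
n=4: reaches L-position 1 → W
n=5: only reaches 3(W), 2(W), all W → L
n=6: only reaches 4(W), 3(W), all W → L
n=7: reaches L-position 5 → W
n=8: reaches L-position 6 → W
n=9: reaches L-position 6 → W
n=10: only reaches 8(W), 7(W), 3(W), all W → L
n=11: only reaches 9(W), 8(W), 4(W), all W → L
n=12: reaches L-position 10 → W
n=13: reaches L-position 11 → W
n=14: reaches L-position 11 → W
n=15: only reaches 13(W), 12(W), 8(W), all W → L
n=16: only reaches 14(W), 13(W), 9(W), all W → L
n=17: reaches L-position 15 → W
n=18: reaches L-position 16 → W
n=19: reaches L-position 16 → W
n=20: only reaches 18(W), 17(W), 13(W), all W → L
n=21: only reaches 19(W), 18(W), 14(W), all W → L
n=22: reaches L-position 20 → W
n=23: reaches L-position 21 → W
n=24: reaches L-position 21 → W
n=25: only reaches 23(W), 22(W), 18(W), all W → L
n=26: only reaches 24(W), 23(W), 19(W), all W → L
n=27: reaches L-position 25 → W
n=28: reaches L-position 26 → W
n=29: reaches L-position 26 → W
n=30: only reaches 28(W), 27(W), 23(W), all W → L
n=31: only reaches 29(W), 28(W), 24(W), all W → L
n=32: reaches L-position 30 → W
n=33: reaches L-position 31 → W
n=34: reaches L-position 31 → W
n=35: only reaches 33(W), 32(W), 28(W), all W → L
n=36: only reaches 34(W), 33(W), 29(W), all W → L
n=37: reaches L-position 35 → W
n=38: reaches L-position 36 → W
n=39: reaches L-position 36 → W
n=40: only reaches 38(W), 37(W), 33(W), all W → L
n=41: only reaches 39(W), 38(W), 34(W), all W → L
n=42: reaches L-position 40 → W
L entries with 0 ≤ n ≤ 42: n = 0, 1, 5, 6, 10, 11, 15, 16, 20, 21, 25, 26, 30, 31, 35, 36, 40, 41; that makes 18.

18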